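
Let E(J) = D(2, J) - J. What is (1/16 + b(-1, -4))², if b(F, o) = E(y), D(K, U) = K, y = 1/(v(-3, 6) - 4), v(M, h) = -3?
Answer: 61009/12544 ≈ 4.8636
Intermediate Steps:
y = -⅐ (y = 1/(-3 - 4) = 1/(-7) = -⅐ ≈ -0.14286)
E(J) = 2 - J
b(F, o) = 15/7 (b(F, o) = 2 - 1*(-⅐) = 2 + ⅐ = 15/7)
(1/16 + b(-1, -4))² = (1/16 + 15/7)² = (247/112)² = 61009/12544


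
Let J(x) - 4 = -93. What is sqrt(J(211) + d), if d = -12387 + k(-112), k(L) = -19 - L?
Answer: I*sqrt(12383) ≈ 111.28*I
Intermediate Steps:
J(x) = -89 (J(x) = 4 - 93 = -89)
d = -12294 (d = -12387 + (-19 - 1*(-112)) = -12387 + (-19 + 112) = -12387 + 93 = -12294)
sqrt(J(211) + d) = sqrt(-89 - 12294) = sqrt(-12383) = I*sqrt(12383)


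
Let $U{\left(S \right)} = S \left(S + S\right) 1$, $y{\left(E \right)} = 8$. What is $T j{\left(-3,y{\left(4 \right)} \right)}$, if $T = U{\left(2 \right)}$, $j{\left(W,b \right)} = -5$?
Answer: $-40$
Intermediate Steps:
$U{\left(S \right)} = 2 S^{2}$ ($U{\left(S \right)} = S 2 S 1 = 2 S^{2} \cdot 1 = 2 S^{2}$)
$T = 8$ ($T = 2 \cdot 2^{2} = 2 \cdot 4 = 8$)
$T j{\left(-3,y{\left(4 \right)} \right)} = 8 \left(-5\right) = -40$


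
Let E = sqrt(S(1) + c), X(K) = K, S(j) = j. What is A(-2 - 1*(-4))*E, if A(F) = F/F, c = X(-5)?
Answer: 2*I ≈ 2.0*I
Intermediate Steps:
c = -5
A(F) = 1
E = 2*I (E = sqrt(1 - 5) = sqrt(-4) = 2*I ≈ 2.0*I)
A(-2 - 1*(-4))*E = 1*(2*I) = 2*I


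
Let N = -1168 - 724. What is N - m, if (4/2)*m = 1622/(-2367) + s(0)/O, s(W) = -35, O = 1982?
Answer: -17748937247/9382788 ≈ -1891.6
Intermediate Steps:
N = -1892
m = -3297649/9382788 (m = (1622/(-2367) - 35/1982)/2 = (1622*(-1/2367) - 35*1/1982)/2 = (-1622/2367 - 35/1982)/2 = (½)*(-3297649/4691394) = -3297649/9382788 ≈ -0.35146)
N - m = -1892 - 1*(-3297649/9382788) = -1892 + 3297649/9382788 = -17748937247/9382788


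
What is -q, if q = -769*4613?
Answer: 3547397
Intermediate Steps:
q = -3547397
-q = -1*(-3547397) = 3547397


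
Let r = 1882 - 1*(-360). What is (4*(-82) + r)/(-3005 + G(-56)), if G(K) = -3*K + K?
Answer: -174/263 ≈ -0.66160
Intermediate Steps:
r = 2242 (r = 1882 + 360 = 2242)
G(K) = -2*K
(4*(-82) + r)/(-3005 + G(-56)) = (4*(-82) + 2242)/(-3005 - 2*(-56)) = (-328 + 2242)/(-3005 + 112) = 1914/(-2893) = 1914*(-1/2893) = -174/263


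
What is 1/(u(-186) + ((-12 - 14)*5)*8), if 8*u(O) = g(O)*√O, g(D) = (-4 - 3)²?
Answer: -33280/34834493 - 196*I*√186/34834493 ≈ -0.00095537 - 7.6737e-5*I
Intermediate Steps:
g(D) = 49 (g(D) = (-7)² = 49)
u(O) = 49*√O/8 (u(O) = (49*√O)/8 = 49*√O/8)
1/(u(-186) + ((-12 - 14)*5)*8) = 1/(49*√(-186)/8 + ((-12 - 14)*5)*8) = 1/(49*(I*√186)/8 - 26*5*8) = 1/(49*I*√186/8 - 130*8) = 1/(49*I*√186/8 - 1040) = 1/(-1040 + 49*I*√186/8)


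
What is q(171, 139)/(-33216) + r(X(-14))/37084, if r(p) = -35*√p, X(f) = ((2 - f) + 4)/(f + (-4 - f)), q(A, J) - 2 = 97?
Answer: -33/11072 - 35*I*√5/37084 ≈ -0.0029805 - 0.0021104*I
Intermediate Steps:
q(A, J) = 99 (q(A, J) = 2 + 97 = 99)
X(f) = -3/2 + f/4 (X(f) = (6 - f)/(-4) = (6 - f)*(-¼) = -3/2 + f/4)
q(171, 139)/(-33216) + r(X(-14))/37084 = 99/(-33216) - 35*√(-3/2 + (¼)*(-14))/37084 = 99*(-1/33216) - 35*√(-3/2 - 7/2)*(1/37084) = -33/11072 - 35*I*√5*(1/37084) = -33/11072 - 35*I*√5/37084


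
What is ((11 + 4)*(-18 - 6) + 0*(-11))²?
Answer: 129600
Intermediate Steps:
((11 + 4)*(-18 - 6) + 0*(-11))² = (15*(-24) + 0)² = (-360 + 0)² = (-360)² = 129600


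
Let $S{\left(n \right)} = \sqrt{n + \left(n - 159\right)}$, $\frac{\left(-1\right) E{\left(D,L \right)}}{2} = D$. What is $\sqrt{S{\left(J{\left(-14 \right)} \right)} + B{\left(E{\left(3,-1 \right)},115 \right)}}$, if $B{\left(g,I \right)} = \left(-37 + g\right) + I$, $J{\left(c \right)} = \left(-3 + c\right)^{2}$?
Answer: $\sqrt{72 + \sqrt{419}} \approx 9.6161$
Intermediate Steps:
$E{\left(D,L \right)} = - 2 D$
$S{\left(n \right)} = \sqrt{-159 + 2 n}$ ($S{\left(n \right)} = \sqrt{n + \left(-159 + n\right)} = \sqrt{-159 + 2 n}$)
$B{\left(g,I \right)} = -37 + I + g$
$\sqrt{S{\left(J{\left(-14 \right)} \right)} + B{\left(E{\left(3,-1 \right)},115 \right)}} = \sqrt{\sqrt{-159 + 2 \left(-3 - 14\right)^{2}} - -72} = \sqrt{\sqrt{-159 + 2 \left(-17\right)^{2}} - -72} = \sqrt{\sqrt{-159 + 2 \cdot 289} + 72} = \sqrt{\sqrt{-159 + 578} + 72} = \sqrt{\sqrt{419} + 72} = \sqrt{72 + \sqrt{419}}$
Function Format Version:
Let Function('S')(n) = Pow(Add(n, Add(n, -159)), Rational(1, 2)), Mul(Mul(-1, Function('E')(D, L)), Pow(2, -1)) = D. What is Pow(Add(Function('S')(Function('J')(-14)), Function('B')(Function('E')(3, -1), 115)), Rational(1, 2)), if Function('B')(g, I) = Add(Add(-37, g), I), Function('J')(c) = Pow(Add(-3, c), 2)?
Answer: Pow(Add(72, Pow(419, Rational(1, 2))), Rational(1, 2)) ≈ 9.6161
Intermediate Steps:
Function('E')(D, L) = Mul(-2, D)
Function('S')(n) = Pow(Add(-159, Mul(2, n)), Rational(1, 2)) (Function('S')(n) = Pow(Add(n, Add(-159, n)), Rational(1, 2)) = Pow(Add(-159, Mul(2, n)), Rational(1, 2)))
Function('B')(g, I) = Add(-37, I, g)
Pow(Add(Function('S')(Function('J')(-14)), Function('B')(Function('E')(3, -1), 115)), Rational(1, 2)) = Pow(Add(Pow(Add(-159, Mul(2, Pow(Add(-3, -14), 2))), Rational(1, 2)), Add(-37, 115, Mul(-2, 3))), Rational(1, 2)) = Pow(Add(Pow(Add(-159, Mul(2, Pow(-17, 2))), Rational(1, 2)), Add(-37, 115, -6)), Rational(1, 2)) = Pow(Add(Pow(Add(-159, Mul(2, 289)), Rational(1, 2)), 72), Rational(1, 2)) = Pow(Add(Pow(Add(-159, 578), Rational(1, 2)), 72), Rational(1, 2)) = Pow(Add(Pow(419, Rational(1, 2)), 72), Rational(1, 2)) = Pow(Add(72, Pow(419, Rational(1, 2))), Rational(1, 2))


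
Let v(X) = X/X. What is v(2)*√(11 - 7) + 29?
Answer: 31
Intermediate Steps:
v(X) = 1
v(2)*√(11 - 7) + 29 = 1*√(11 - 7) + 29 = 1*√4 + 29 = 1*2 + 29 = 2 + 29 = 31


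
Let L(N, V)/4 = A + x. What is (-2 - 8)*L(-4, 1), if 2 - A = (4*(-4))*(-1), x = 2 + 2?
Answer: 400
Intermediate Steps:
x = 4
A = -14 (A = 2 - 4*(-4)*(-1) = 2 - (-16)*(-1) = 2 - 1*16 = 2 - 16 = -14)
L(N, V) = -40 (L(N, V) = 4*(-14 + 4) = 4*(-10) = -40)
(-2 - 8)*L(-4, 1) = (-2 - 8)*(-40) = -10*(-40) = 400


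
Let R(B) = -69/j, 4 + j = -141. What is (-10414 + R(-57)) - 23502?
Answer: -4917751/145 ≈ -33916.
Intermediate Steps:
j = -145 (j = -4 - 141 = -145)
R(B) = 69/145 (R(B) = -69/(-145) = -69*(-1/145) = 69/145)
(-10414 + R(-57)) - 23502 = (-10414 + 69/145) - 23502 = -1509961/145 - 23502 = -4917751/145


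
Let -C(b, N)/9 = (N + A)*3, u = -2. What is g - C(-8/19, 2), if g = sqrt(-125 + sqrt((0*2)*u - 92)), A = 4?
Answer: 162 + sqrt(-125 + 2*I*sqrt(23)) ≈ 162.43 + 11.189*I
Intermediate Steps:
C(b, N) = -108 - 27*N (C(b, N) = -9*(N + 4)*3 = -9*(4 + N)*3 = -9*(12 + 3*N) = -108 - 27*N)
g = sqrt(-125 + 2*I*sqrt(23)) (g = sqrt(-125 + sqrt((0*2)*(-2) - 92)) = sqrt(-125 + sqrt(0*(-2) - 92)) = sqrt(-125 + sqrt(0 - 92)) = sqrt(-125 + sqrt(-92)) = sqrt(-125 + 2*I*sqrt(23)) ≈ 0.42864 + 11.189*I)
g - C(-8/19, 2) = sqrt(-125 + 2*I*sqrt(23)) - (-108 - 27*2) = sqrt(-125 + 2*I*sqrt(23)) - (-108 - 54) = sqrt(-125 + 2*I*sqrt(23)) - 1*(-162) = sqrt(-125 + 2*I*sqrt(23)) + 162 = 162 + sqrt(-125 + 2*I*sqrt(23))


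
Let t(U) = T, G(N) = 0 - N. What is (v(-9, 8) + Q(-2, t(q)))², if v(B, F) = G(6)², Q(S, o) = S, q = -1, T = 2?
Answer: 1156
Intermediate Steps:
G(N) = -N
t(U) = 2
v(B, F) = 36 (v(B, F) = (-1*6)² = (-6)² = 36)
(v(-9, 8) + Q(-2, t(q)))² = (36 - 2)² = 34² = 1156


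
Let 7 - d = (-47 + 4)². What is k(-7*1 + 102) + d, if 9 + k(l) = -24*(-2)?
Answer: -1803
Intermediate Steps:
d = -1842 (d = 7 - (-47 + 4)² = 7 - 1*(-43)² = 7 - 1*1849 = 7 - 1849 = -1842)
k(l) = 39 (k(l) = -9 - 24*(-2) = -9 + 48 = 39)
k(-7*1 + 102) + d = 39 - 1842 = -1803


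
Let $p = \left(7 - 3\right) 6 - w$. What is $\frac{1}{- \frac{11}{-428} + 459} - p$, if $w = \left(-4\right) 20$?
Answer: $- \frac{20431724}{196463} \approx -104.0$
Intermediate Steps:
$w = -80$
$p = 104$ ($p = \left(7 - 3\right) 6 - -80 = 4 \cdot 6 + 80 = 24 + 80 = 104$)
$\frac{1}{- \frac{11}{-428} + 459} - p = \frac{1}{- \frac{11}{-428} + 459} - 104 = \frac{1}{\left(-11\right) \left(- \frac{1}{428}\right) + 459} - 104 = \frac{1}{\frac{11}{428} + 459} - 104 = \frac{1}{\frac{196463}{428}} - 104 = \frac{428}{196463} - 104 = - \frac{20431724}{196463}$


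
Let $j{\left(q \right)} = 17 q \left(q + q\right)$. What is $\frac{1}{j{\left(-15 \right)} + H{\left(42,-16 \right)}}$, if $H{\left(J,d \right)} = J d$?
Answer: $\frac{1}{6978} \approx 0.00014331$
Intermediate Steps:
$j{\left(q \right)} = 34 q^{2}$ ($j{\left(q \right)} = 17 q 2 q = 17 \cdot 2 q^{2} = 34 q^{2}$)
$\frac{1}{j{\left(-15 \right)} + H{\left(42,-16 \right)}} = \frac{1}{34 \left(-15\right)^{2} + 42 \left(-16\right)} = \frac{1}{34 \cdot 225 - 672} = \frac{1}{7650 - 672} = \frac{1}{6978}$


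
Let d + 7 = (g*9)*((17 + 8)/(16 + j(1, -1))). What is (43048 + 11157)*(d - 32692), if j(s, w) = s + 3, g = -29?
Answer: -7160534705/4 ≈ -1.7901e+9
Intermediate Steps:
j(s, w) = 3 + s
d = -1333/4 (d = -7 + (-29*9)*((17 + 8)/(16 + (3 + 1))) = -7 - 6525/(16 + 4) = -7 - 6525/20 = -7 - 261*5/4 = -7 - 1305/4 = -1333/4 ≈ -333.25)
(43048 + 11157)*(d - 32692) = (43048 + 11157)*(-1333/4 - 32692) = 54205*(-132101/4) = -7160534705/4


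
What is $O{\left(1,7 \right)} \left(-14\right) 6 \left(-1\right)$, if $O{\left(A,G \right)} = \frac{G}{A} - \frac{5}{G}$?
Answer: $528$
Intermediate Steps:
$O{\left(A,G \right)} = - \frac{5}{G} + \frac{G}{A}$
$O{\left(1,7 \right)} \left(-14\right) 6 \left(-1\right) = \left(- \frac{5}{7} + \frac{7}{1}\right) \left(-14\right) 6 \left(-1\right) = \left(\left(-5\right) \frac{1}{7} + 7 \cdot 1\right) \left(-14\right) \left(-6\right) = \left(- \frac{5}{7} + 7\right) \left(-14\right) \left(-6\right) = \frac{44}{7} \left(-14\right) \left(-6\right) = \left(-88\right) \left(-6\right) = 528$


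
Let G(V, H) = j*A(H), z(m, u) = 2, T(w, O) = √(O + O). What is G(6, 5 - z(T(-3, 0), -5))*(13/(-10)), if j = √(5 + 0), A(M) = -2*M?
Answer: 39*√5/5 ≈ 17.441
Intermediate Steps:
T(w, O) = √2*√O (T(w, O) = √(2*O) = √2*√O)
j = √5 ≈ 2.2361
G(V, H) = -2*H*√5 (G(V, H) = √5*(-2*H) = -2*H*√5)
G(6, 5 - z(T(-3, 0), -5))*(13/(-10)) = (-2*(5 - 1*2)*√5)*(13/(-10)) = (-2*(5 - 2)*√5)*(13*(-⅒)) = -2*3*√5*(-13/10) = -6*√5*(-13/10) = 39*√5/5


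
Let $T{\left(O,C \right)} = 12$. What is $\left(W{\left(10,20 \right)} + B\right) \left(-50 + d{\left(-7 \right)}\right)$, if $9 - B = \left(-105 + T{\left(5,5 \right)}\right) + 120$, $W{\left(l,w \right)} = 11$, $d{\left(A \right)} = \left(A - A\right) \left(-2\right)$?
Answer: $350$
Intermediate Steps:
$d{\left(A \right)} = 0$ ($d{\left(A \right)} = 0 \left(-2\right) = 0$)
$B = -18$ ($B = 9 - \left(\left(-105 + 12\right) + 120\right) = 9 - \left(-93 + 120\right) = 9 - 27 = -18$)
$\left(W{\left(10,20 \right)} + B\right) \left(-50 + d{\left(-7 \right)}\right) = \left(11 - 18\right) \left(-50 + 0\right) = \left(-7\right) \left(-50\right) = 350$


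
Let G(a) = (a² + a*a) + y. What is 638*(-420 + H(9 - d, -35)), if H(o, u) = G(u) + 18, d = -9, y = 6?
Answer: 1310452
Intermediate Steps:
G(a) = 6 + 2*a² (G(a) = (a² + a*a) + 6 = (a² + a²) + 6 = 2*a² + 6 = 6 + 2*a²)
H(o, u) = 24 + 2*u² (H(o, u) = (6 + 2*u²) + 18 = 24 + 2*u²)
638*(-420 + H(9 - d, -35)) = 638*(-420 + (24 + 2*(-35)²)) = 638*(-420 + (24 + 2*1225)) = 638*(-420 + (24 + 2450)) = 638*(-420 + 2474) = 638*2054 = 1310452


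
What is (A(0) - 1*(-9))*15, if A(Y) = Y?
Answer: 135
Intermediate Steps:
(A(0) - 1*(-9))*15 = (0 - 1*(-9))*15 = (0 + 9)*15 = 9*15 = 135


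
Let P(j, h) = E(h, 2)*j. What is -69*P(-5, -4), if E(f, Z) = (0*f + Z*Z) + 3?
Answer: 2415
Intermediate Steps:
E(f, Z) = 3 + Z² (E(f, Z) = (0 + Z²) + 3 = Z² + 3 = 3 + Z²)
P(j, h) = 7*j (P(j, h) = (3 + 2²)*j = (3 + 4)*j = 7*j)
-69*P(-5, -4) = -483*(-5) = -69*(-35) = 2415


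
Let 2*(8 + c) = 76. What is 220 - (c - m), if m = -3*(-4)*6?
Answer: 262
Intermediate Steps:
c = 30 (c = -8 + (½)*76 = -8 + 38 = 30)
m = 72 (m = 12*6 = 72)
220 - (c - m) = 220 - (30 - 1*72) = 220 - (30 - 72) = 220 - 1*(-42) = 220 + 42 = 262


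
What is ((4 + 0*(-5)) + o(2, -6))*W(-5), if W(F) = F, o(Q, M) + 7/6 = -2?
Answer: -25/6 ≈ -4.1667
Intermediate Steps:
o(Q, M) = -19/6 (o(Q, M) = -7/6 - 2 = -19/6)
((4 + 0*(-5)) + o(2, -6))*W(-5) = ((4 + 0*(-5)) - 19/6)*(-5) = ((4 + 0) - 19/6)*(-5) = (4 - 19/6)*(-5) = (5/6)*(-5) = -25/6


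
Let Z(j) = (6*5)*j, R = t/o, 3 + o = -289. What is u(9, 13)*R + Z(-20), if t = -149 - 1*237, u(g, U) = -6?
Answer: -44379/73 ≈ -607.93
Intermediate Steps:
o = -292 (o = -3 - 289 = -292)
t = -386 (t = -149 - 237 = -386)
R = 193/146 (R = -386/(-292) = -386*(-1/292) = 193/146 ≈ 1.3219)
Z(j) = 30*j
u(9, 13)*R + Z(-20) = -6*193/146 + 30*(-20) = -579/73 - 600 = -44379/73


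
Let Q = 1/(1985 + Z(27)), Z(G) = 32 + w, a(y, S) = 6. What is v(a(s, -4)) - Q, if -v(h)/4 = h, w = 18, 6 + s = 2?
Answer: -48841/2035 ≈ -24.000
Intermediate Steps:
s = -4 (s = -6 + 2 = -4)
Z(G) = 50 (Z(G) = 32 + 18 = 50)
v(h) = -4*h
Q = 1/2035 (Q = 1/(1985 + 50) = 1/2035 ≈ 0.00049140)
v(a(s, -4)) - Q = -4*6 - 1*1/2035 = -24 - 1/2035 = -48841/2035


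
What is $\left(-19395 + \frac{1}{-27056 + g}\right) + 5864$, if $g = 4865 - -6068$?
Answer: $- \frac{218160314}{16123} \approx -13531.0$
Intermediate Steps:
$g = 10933$ ($g = 4865 + 6068 = 10933$)
$\left(-19395 + \frac{1}{-27056 + g}\right) + 5864 = \left(-19395 + \frac{1}{-27056 + 10933}\right) + 5864 = \left(-19395 + \frac{1}{-16123}\right) + 5864 = \left(-19395 - \frac{1}{16123}\right) + 5864 = - \frac{312705586}{16123} + 5864 = - \frac{218160314}{16123}$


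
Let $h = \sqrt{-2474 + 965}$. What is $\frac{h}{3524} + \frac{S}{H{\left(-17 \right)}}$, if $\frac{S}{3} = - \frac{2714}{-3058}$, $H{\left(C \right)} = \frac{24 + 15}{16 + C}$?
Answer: $- \frac{1357}{19877} + \frac{i \sqrt{1509}}{3524} \approx -0.06827 + 0.011023 i$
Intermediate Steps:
$H{\left(C \right)} = \frac{39}{16 + C}$
$h = i \sqrt{1509}$ ($h = \sqrt{-1509} = i \sqrt{1509} \approx 38.846 i$)
$S = \frac{4071}{1529}$ ($S = 3 \left(- \frac{2714}{-3058}\right) = 3 \left(\left(-2714\right) \left(- \frac{1}{3058}\right)\right) = 3 \cdot \frac{1357}{1529} = \frac{4071}{1529} \approx 2.6625$)
$\frac{h}{3524} + \frac{S}{H{\left(-17 \right)}} = \frac{i \sqrt{1509}}{3524} + \frac{4071}{1529 \frac{39}{16 - 17}} = i \sqrt{1509} \cdot \frac{1}{3524} + \frac{4071}{1529 \frac{39}{-1}} = \frac{i \sqrt{1509}}{3524} + \frac{4071}{1529 \cdot 39 \left(-1\right)} = \frac{i \sqrt{1509}}{3524} + \frac{4071}{1529 \left(-39\right)} = \frac{i \sqrt{1509}}{3524} + \frac{4071}{1529} \left(- \frac{1}{39}\right) = \frac{i \sqrt{1509}}{3524} - \frac{1357}{19877} = - \frac{1357}{19877} + \frac{i \sqrt{1509}}{3524}$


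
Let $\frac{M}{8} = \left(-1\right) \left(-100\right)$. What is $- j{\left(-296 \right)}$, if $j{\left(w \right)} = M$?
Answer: $-800$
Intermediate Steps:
$M = 800$ ($M = 8 \left(\left(-1\right) \left(-100\right)\right) = 8 \cdot 100 = 800$)
$j{\left(w \right)} = 800$
$- j{\left(-296 \right)} = \left(-1\right) 800 = -800$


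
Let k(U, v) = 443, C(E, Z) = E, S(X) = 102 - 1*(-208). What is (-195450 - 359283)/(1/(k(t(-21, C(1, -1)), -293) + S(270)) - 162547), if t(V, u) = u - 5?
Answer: 417713949/122397890 ≈ 3.4128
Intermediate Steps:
S(X) = 310 (S(X) = 102 + 208 = 310)
t(V, u) = -5 + u
(-195450 - 359283)/(1/(k(t(-21, C(1, -1)), -293) + S(270)) - 162547) = (-195450 - 359283)/(1/(443 + 310) - 162547) = -554733/(1/753 - 162547) = -554733/(-122397890/753) = -554733*(-753/122397890) = 417713949/122397890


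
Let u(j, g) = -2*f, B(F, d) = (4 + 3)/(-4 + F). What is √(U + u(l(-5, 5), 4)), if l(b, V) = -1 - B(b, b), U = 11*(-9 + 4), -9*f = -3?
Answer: I*√501/3 ≈ 7.461*I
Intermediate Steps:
f = ⅓ (f = -⅑*(-3) = ⅓ ≈ 0.33333)
U = -55 (U = 11*(-5) = -55)
B(F, d) = 7/(-4 + F)
l(b, V) = -1 - 7/(-4 + b)
u(j, g) = -⅔ (u(j, g) = -2*⅓ = -⅔)
√(U + u(l(-5, 5), 4)) = √(-55 - ⅔) = √(-167/3) = I*√501/3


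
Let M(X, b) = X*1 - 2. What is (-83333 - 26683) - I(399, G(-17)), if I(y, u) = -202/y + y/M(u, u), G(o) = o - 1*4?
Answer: -1009452985/9177 ≈ -1.1000e+5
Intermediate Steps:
G(o) = -4 + o (G(o) = o - 4 = -4 + o)
M(X, b) = -2 + X (M(X, b) = X - 2 = -2 + X)
I(y, u) = -202/y + y/(-2 + u)
(-83333 - 26683) - I(399, G(-17)) = (-83333 - 26683) - (-202/399 + 399/(-2 + (-4 - 17))) = -110016 - (-202*1/399 + 399/(-2 - 21)) = -110016 - (-202/399 + 399/(-23)) = -110016 - (-202/399 + 399*(-1/23)) = -110016 - (-202/399 - 399/23) = -110016 - 1*(-163847/9177) = -110016 + 163847/9177 = -1009452985/9177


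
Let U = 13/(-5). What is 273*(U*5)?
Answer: -3549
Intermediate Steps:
U = -13/5 (U = 13*(-⅕) = -13/5 ≈ -2.6000)
273*(U*5) = 273*(-13/5*5) = 273*(-13) = -3549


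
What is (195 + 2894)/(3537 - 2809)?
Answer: 3089/728 ≈ 4.2431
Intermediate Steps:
(195 + 2894)/(3537 - 2809) = 3089/728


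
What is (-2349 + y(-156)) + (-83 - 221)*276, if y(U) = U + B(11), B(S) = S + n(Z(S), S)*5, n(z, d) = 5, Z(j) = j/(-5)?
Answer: -86373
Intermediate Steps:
Z(j) = -j/5 (Z(j) = j*(-⅕) = -j/5)
B(S) = 25 + S (B(S) = S + 5*5 = S + 25 = 25 + S)
y(U) = 36 + U (y(U) = U + (25 + 11) = U + 36 = 36 + U)
(-2349 + y(-156)) + (-83 - 221)*276 = (-2349 + (36 - 156)) + (-83 - 221)*276 = (-2349 - 120) - 304*276 = -2469 - 83904 = -86373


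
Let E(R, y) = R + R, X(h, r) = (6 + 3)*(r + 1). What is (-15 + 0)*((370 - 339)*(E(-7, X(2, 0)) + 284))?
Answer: -125550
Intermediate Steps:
X(h, r) = 9 + 9*r (X(h, r) = 9*(1 + r) = 9 + 9*r)
E(R, y) = 2*R
(-15 + 0)*((370 - 339)*(E(-7, X(2, 0)) + 284)) = (-15 + 0)*((370 - 339)*(2*(-7) + 284)) = -465*(-14 + 284) = -465*270 = -15*8370 = -125550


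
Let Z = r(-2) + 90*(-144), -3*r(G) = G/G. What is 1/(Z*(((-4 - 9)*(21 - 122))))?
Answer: -3/51050753 ≈ -5.8765e-8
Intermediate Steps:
r(G) = -⅓ (r(G) = -G/(3*G) = -⅓*1 = -⅓)
Z = -38881/3 (Z = -⅓ + 90*(-144) = -⅓ - 12960 = -38881/3 ≈ -12960.)
1/(Z*(((-4 - 9)*(21 - 122)))) = 1/((-38881/3)*(((-4 - 9)*(21 - 122)))) = -3/(38881*((-13*(-101)))) = -3/38881/1313 = -3/38881*1/1313 = -3/51050753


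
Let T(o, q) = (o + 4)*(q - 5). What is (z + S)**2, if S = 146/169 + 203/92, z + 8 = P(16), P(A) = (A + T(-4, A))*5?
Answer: 1362344168025/241740304 ≈ 5635.6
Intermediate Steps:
T(o, q) = (-5 + q)*(4 + o) (T(o, q) = (4 + o)*(-5 + q) = (-5 + q)*(4 + o))
P(A) = 5*A (P(A) = (A + (-20 - 5*(-4) + 4*A - 4*A))*5 = (A + (-20 + 20 + 4*A - 4*A))*5 = (A + 0)*5 = A*5 = 5*A)
z = 72 (z = -8 + 5*16 = -8 + 80 = 72)
S = 47739/15548 (S = 146*(1/169) + 203*(1/92) = 146/169 + 203/92 = 47739/15548 ≈ 3.0704)
(z + S)**2 = (72 + 47739/15548)**2 = (1167195/15548)**2 = 1362344168025/241740304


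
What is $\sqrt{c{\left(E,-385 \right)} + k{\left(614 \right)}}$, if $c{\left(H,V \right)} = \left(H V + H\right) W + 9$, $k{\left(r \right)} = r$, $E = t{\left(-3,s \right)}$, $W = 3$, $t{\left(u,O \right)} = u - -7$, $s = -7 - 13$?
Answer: $i \sqrt{3985} \approx 63.127 i$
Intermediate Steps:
$s = -20$
$t{\left(u,O \right)} = 7 + u$ ($t{\left(u,O \right)} = u + 7 = 7 + u$)
$E = 4$ ($E = 7 - 3 = 4$)
$c{\left(H,V \right)} = 9 + 3 H + 3 H V$ ($c{\left(H,V \right)} = \left(H V + H\right) 3 + 9 = \left(H + H V\right) 3 + 9 = \left(3 H + 3 H V\right) + 9 = 9 + 3 H + 3 H V$)
$\sqrt{c{\left(E,-385 \right)} + k{\left(614 \right)}} = \sqrt{\left(9 + 3 \cdot 4 + 3 \cdot 4 \left(-385\right)\right) + 614} = \sqrt{\left(9 + 12 - 4620\right) + 614} = \sqrt{-4599 + 614} = \sqrt{-3985} = i \sqrt{3985}$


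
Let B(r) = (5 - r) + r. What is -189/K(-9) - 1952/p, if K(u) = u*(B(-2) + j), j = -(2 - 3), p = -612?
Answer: 2047/306 ≈ 6.6895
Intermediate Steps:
B(r) = 5
j = 1 (j = -1*(-1) = 1)
K(u) = 6*u (K(u) = u*(5 + 1) = u*6 = 6*u)
-189/K(-9) - 1952/p = -189/(6*(-9)) - 1952/(-612) = -189/(-54) - 1952*(-1/612) = -189*(-1/54) + 488/153 = 7/2 + 488/153 = 2047/306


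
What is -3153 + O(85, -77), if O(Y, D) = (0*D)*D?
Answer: -3153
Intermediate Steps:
O(Y, D) = 0 (O(Y, D) = 0*D = 0)
-3153 + O(85, -77) = -3153 + 0 = -3153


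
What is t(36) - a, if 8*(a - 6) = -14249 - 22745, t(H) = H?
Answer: 18617/4 ≈ 4654.3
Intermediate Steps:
a = -18473/4 (a = 6 + (-14249 - 22745)/8 = 6 + (⅛)*(-36994) = 6 - 18497/4 = -18473/4 ≈ -4618.3)
t(36) - a = 36 - 1*(-18473/4) = 36 + 18473/4 = 18617/4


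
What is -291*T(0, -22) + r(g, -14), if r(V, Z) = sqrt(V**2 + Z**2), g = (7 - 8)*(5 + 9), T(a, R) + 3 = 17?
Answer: -4074 + 14*sqrt(2) ≈ -4054.2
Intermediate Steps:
T(a, R) = 14 (T(a, R) = -3 + 17 = 14)
g = -14 (g = -1*14 = -14)
-291*T(0, -22) + r(g, -14) = -291*14 + sqrt((-14)**2 + (-14)**2) = -4074 + sqrt(196 + 196) = -4074 + sqrt(392) = -4074 + 14*sqrt(2)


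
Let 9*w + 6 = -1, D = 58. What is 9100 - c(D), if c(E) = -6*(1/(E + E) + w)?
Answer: 1582597/174 ≈ 9095.4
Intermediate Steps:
w = -7/9 (w = -⅔ + (⅑)*(-1) = -⅔ - ⅑ = -7/9 ≈ -0.77778)
c(E) = 14/3 - 3/E (c(E) = -6*(1/(E + E) - 7/9) = -6*(1/(2*E) - 7/9) = -6*(-7/9 + 1/(2*E)) = 14/3 - 3/E)
9100 - c(D) = 9100 - (14/3 - 3/58) = 9100 - 1*803/174 = 9100 - 803/174 = 1582597/174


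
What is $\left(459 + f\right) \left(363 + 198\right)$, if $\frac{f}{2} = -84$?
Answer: $163251$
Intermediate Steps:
$f = -168$ ($f = 2 \left(-84\right) = -168$)
$\left(459 + f\right) \left(363 + 198\right) = \left(459 - 168\right) \left(363 + 198\right) = 291 \cdot 561 = 163251$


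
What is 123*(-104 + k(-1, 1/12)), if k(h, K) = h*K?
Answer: -51209/4 ≈ -12802.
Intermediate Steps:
k(h, K) = K*h
123*(-104 + k(-1, 1/12)) = 123*(-104 - 1/12) = 123*(-1249/12) = -51209/4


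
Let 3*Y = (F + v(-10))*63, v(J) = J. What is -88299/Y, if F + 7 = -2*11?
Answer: 9811/91 ≈ 107.81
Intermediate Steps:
F = -29 (F = -7 - 2*11 = -7 - 22 = -29)
Y = -819 (Y = ((-29 - 10)*63)/3 = (-39*63)/3 = (⅓)*(-2457) = -819)
-88299/Y = -88299/(-819) = -88299*(-1/819) = 9811/91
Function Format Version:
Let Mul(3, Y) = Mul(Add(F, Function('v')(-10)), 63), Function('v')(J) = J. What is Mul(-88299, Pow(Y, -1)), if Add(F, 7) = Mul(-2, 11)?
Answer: Rational(9811, 91) ≈ 107.81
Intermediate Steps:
F = -29 (F = Add(-7, Mul(-2, 11)) = Add(-7, -22) = -29)
Y = -819 (Y = Mul(Rational(1, 3), Mul(Add(-29, -10), 63)) = Mul(Rational(1, 3), Mul(-39, 63)) = Mul(Rational(1, 3), -2457) = -819)
Mul(-88299, Pow(Y, -1)) = Mul(-88299, Pow(-819, -1)) = Mul(-88299, Rational(-1, 819)) = Rational(9811, 91)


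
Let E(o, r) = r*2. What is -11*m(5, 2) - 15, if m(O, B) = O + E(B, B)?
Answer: -114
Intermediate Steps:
E(o, r) = 2*r
m(O, B) = O + 2*B
-11*m(5, 2) - 15 = -11*(5 + 2*2) - 15 = -11*(5 + 4) - 15 = -11*9 - 15 = -99 - 15 = -114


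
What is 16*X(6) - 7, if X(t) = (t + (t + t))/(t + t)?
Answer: 17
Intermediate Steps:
X(t) = 3/2 (X(t) = (t + 2*t)/((2*t)) = (3*t)*(1/(2*t)) = 3/2)
16*X(6) - 7 = 16*(3/2) - 7 = 24 - 7 = 17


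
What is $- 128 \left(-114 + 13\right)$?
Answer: $12928$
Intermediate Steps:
$- 128 \left(-114 + 13\right) = \left(-128\right) \left(-101\right) = 12928$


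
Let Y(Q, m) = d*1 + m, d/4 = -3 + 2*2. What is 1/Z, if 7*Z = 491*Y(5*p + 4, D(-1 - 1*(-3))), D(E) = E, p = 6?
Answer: 7/2946 ≈ 0.0023761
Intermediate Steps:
d = 4 (d = 4*(-3 + 2*2) = 4*(-3 + 4) = 4*1 = 4)
Y(Q, m) = 4 + m (Y(Q, m) = 4*1 + m = 4 + m)
Z = 2946/7 (Z = (491*(4 + (-1 - 1*(-3))))/7 = (491*(4 + (-1 + 3)))/7 = (491*(4 + 2))/7 = (491*6)/7 = (1/7)*2946 = 2946/7 ≈ 420.86)
1/Z = 1/(2946/7) = 7/2946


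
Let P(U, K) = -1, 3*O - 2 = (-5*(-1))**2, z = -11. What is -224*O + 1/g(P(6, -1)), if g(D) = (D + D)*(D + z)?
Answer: -48383/24 ≈ -2016.0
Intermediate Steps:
O = 9 (O = 2/3 + (-5*(-1))**2/3 = 2/3 + (1/3)*5**2 = 2/3 + (1/3)*25 = 2/3 + 25/3 = 9)
g(D) = 2*D*(-11 + D) (g(D) = (D + D)*(D - 11) = (2*D)*(-11 + D) = 2*D*(-11 + D))
-224*O + 1/g(P(6, -1)) = -224*9 + 1/(2*(-1)*(-11 - 1)) = -2016 + 1/(2*(-1)*(-12)) = -2016 + 1/24 = -48383/24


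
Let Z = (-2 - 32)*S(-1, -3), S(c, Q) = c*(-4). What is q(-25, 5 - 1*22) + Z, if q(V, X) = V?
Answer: -161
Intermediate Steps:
S(c, Q) = -4*c
Z = -136 (Z = (-2 - 32)*(-4*(-1)) = -34*4 = -136)
q(-25, 5 - 1*22) + Z = -25 - 136 = -161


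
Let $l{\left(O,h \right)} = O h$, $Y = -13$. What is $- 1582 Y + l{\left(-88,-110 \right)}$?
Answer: $30246$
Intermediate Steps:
$- 1582 Y + l{\left(-88,-110 \right)} = \left(-1582\right) \left(-13\right) - -9680 = 20566 + 9680 = 30246$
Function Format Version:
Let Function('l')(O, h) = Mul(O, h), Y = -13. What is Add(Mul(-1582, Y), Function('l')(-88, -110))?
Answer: 30246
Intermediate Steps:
Add(Mul(-1582, Y), Function('l')(-88, -110)) = Add(Mul(-1582, -13), Mul(-88, -110)) = Add(20566, 9680) = 30246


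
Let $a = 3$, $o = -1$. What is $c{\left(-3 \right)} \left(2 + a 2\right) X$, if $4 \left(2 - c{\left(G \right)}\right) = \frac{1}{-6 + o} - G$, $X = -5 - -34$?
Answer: $\frac{2088}{7} \approx 298.29$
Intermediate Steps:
$X = 29$ ($X = -5 + 34 = 29$)
$c{\left(G \right)} = \frac{57}{28} + \frac{G}{4}$ ($c{\left(G \right)} = 2 - \frac{\frac{1}{-6 - 1} - G}{4} = 2 - \frac{\frac{1}{-7} - G}{4} = 2 - \frac{- \frac{1}{7} - G}{4} = 2 + \left(\frac{1}{28} + \frac{G}{4}\right) = \frac{57}{28} + \frac{G}{4}$)
$c{\left(-3 \right)} \left(2 + a 2\right) X = \left(\frac{57}{28} + \frac{1}{4} \left(-3\right)\right) \left(2 + 3 \cdot 2\right) 29 = \left(\frac{57}{28} - \frac{3}{4}\right) \left(2 + 6\right) 29 = \frac{9}{7} \cdot 8 \cdot 29 = \frac{72}{7} \cdot 29 = \frac{2088}{7}$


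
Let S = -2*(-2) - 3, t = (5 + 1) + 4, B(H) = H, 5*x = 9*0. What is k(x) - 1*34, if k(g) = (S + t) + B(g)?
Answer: -23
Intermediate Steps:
x = 0 (x = (9*0)/5 = (1/5)*0 = 0)
t = 10 (t = 6 + 4 = 10)
S = 1 (S = 4 - 3 = 1)
k(g) = 11 + g (k(g) = (1 + 10) + g = 11 + g)
k(x) - 1*34 = (11 + 0) - 1*34 = 11 - 34 = -23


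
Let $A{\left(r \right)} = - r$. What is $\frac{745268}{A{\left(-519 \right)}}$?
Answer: $\frac{745268}{519} \approx 1436.0$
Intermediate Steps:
$\frac{745268}{A{\left(-519 \right)}} = \frac{745268}{\left(-1\right) \left(-519\right)} = \frac{745268}{519}$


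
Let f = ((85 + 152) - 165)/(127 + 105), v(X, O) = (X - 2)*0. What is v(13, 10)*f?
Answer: 0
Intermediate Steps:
v(X, O) = 0 (v(X, O) = (-2 + X)*0 = 0)
f = 9/29 (f = (237 - 165)/232 = 72*(1/232) = 9/29 ≈ 0.31034)
v(13, 10)*f = 0*(9/29) = 0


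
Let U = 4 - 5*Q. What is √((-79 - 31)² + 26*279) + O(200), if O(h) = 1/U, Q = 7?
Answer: -1/31 + √19354 ≈ 139.09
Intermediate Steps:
U = -31 (U = 4 - 5*7 = 4 - 35 = -31)
O(h) = -1/31 (O(h) = 1/(-31) = -1/31)
√((-79 - 31)² + 26*279) + O(200) = √((-79 - 31)² + 26*279) - 1/31 = √((-110)² + 7254) - 1/31 = √(12100 + 7254) - 1/31 = √19354 - 1/31 = -1/31 + √19354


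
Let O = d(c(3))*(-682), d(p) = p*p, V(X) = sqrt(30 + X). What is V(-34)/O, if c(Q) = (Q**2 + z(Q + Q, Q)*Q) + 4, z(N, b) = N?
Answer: -I/327701 ≈ -3.0516e-6*I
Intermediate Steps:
c(Q) = 4 + 3*Q**2 (c(Q) = (Q**2 + (Q + Q)*Q) + 4 = (Q**2 + (2*Q)*Q) + 4 = (Q**2 + 2*Q**2) + 4 = 3*Q**2 + 4 = 4 + 3*Q**2)
d(p) = p**2
O = -655402 (O = (4 + 3*3**2)**2*(-682) = (4 + 3*9)**2*(-682) = (4 + 27)**2*(-682) = 31**2*(-682) = 961*(-682) = -655402)
V(-34)/O = sqrt(30 - 34)/(-655402) = sqrt(-4)*(-1/655402) = (2*I)*(-1/655402) = -I/327701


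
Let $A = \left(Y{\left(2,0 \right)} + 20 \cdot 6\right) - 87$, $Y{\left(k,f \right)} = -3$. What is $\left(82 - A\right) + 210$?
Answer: $262$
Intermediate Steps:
$A = 30$ ($A = \left(-3 + 20 \cdot 6\right) - 87 = \left(-3 + 120\right) - 87 = 117 - 87 = 30$)
$\left(82 - A\right) + 210 = \left(82 - 30\right) + 210 = 52 + 210 = 262$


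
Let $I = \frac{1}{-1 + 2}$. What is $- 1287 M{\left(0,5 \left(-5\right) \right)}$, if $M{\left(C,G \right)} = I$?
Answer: $-1287$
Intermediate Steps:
$I = 1$ ($I = 1^{-1} = 1$)
$M{\left(C,G \right)} = 1$
$- 1287 M{\left(0,5 \left(-5\right) \right)} = \left(-1287\right) 1 = -1287$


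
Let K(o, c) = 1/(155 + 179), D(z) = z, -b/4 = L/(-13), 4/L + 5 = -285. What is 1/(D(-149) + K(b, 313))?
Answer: -334/49765 ≈ -0.0067115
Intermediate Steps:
L = -2/145 (L = 4/(-5 - 285) = 4/(-290) = 4*(-1/290) = -2/145 ≈ -0.013793)
b = -8/1885 (b = -(-8)/(145*(-13)) = -(-8)*(-1)/(145*13) = -4*2/1885 = -8/1885 ≈ -0.0042440)
K(o, c) = 1/334
1/(D(-149) + K(b, 313)) = 1/(-149 + 1/334) = 1/(-49765/334) = -334/49765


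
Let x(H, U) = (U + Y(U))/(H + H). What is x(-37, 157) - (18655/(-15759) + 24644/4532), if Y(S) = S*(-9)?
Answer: 81578336/6413913 ≈ 12.719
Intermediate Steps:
Y(S) = -9*S
x(H, U) = -4*U/H (x(H, U) = (U - 9*U)/(H + H) = (-8*U)/((2*H)) = (-8*U)*(1/(2*H)) = -4*U/H)
x(-37, 157) - (18655/(-15759) + 24644/4532) = -4*157/(-37) - (18655/(-15759) + 24644/4532) = -4*157*(-1/37) - (18655*(-1/15759) + 24644*(1/4532)) = 628/37 - (-18655/15759 + 6161/1133) = 628/37 - 1*737428/173349 = 628/37 - 737428/173349 = 81578336/6413913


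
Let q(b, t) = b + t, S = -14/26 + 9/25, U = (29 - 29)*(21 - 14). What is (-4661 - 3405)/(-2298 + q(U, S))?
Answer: 1310725/373454 ≈ 3.5097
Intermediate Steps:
U = 0 (U = 0*7 = 0)
S = -58/325 (S = -14*1/26 + 9*(1/25) = -7/13 + 9/25 = -58/325 ≈ -0.17846)
(-4661 - 3405)/(-2298 + q(U, S)) = (-4661 - 3405)/(-2298 + (0 - 58/325)) = -8066/(-2298 - 58/325) = -8066/(-746908/325) = -8066*(-325/746908) = 1310725/373454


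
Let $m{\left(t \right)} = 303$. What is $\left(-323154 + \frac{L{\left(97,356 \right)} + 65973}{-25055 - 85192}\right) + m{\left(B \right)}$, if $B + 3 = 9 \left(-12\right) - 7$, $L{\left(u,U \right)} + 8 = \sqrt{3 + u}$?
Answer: $- \frac{35593420172}{110247} \approx -3.2285 \cdot 10^{5}$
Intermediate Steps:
$L{\left(u,U \right)} = -8 + \sqrt{3 + u}$
$B = -118$ ($B = -3 + \left(9 \left(-12\right) - 7\right) = -3 - 115 = -118$)
$\left(-323154 + \frac{L{\left(97,356 \right)} + 65973}{-25055 - 85192}\right) + m{\left(B \right)} = \left(-323154 + \frac{\left(-8 + \sqrt{3 + 97}\right) + 65973}{-25055 - 85192}\right) + 303 = \left(-323154 + \frac{\left(-8 + \sqrt{100}\right) + 65973}{-110247}\right) + 303 = \left(-323154 + \left(\left(-8 + 10\right) + 65973\right) \left(- \frac{1}{110247}\right)\right) + 303 = \left(-323154 + \left(2 + 65973\right) \left(- \frac{1}{110247}\right)\right) + 303 = \left(-323154 + 65975 \left(- \frac{1}{110247}\right)\right) + 303 = \left(-323154 - \frac{65975}{110247}\right) + 303 = - \frac{35626825013}{110247} + 303 = - \frac{35593420172}{110247}$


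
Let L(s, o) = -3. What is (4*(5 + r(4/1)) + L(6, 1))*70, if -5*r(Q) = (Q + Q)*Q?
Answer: -602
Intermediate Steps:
r(Q) = -2*Q**2/5 (r(Q) = -(Q + Q)*Q/5 = -2*Q*Q/5 = -2*Q**2/5)
(4*(5 + r(4/1)) + L(6, 1))*70 = (4*(5 - 2*(4/1)**2/5) - 3)*70 = (4*(5 - 2*(4*1)**2/5) - 3)*70 = (4*(5 - 2/5*4**2) - 3)*70 = (4*(5 - 2/5*16) - 3)*70 = (4*(5 - 32/5) - 3)*70 = (4*(-7/5) - 3)*70 = (-28/5 - 3)*70 = -43/5*70 = -602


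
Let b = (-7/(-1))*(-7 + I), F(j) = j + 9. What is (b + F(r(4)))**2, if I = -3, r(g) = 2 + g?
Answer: 3025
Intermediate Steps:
F(j) = 9 + j
b = -70 (b = (-7/(-1))*(-7 - 3) = -7*(-1)*(-10) = 7*(-10) = -70)
(b + F(r(4)))**2 = (-70 + (9 + (2 + 4)))**2 = (-70 + (9 + 6))**2 = (-70 + 15)**2 = (-55)**2 = 3025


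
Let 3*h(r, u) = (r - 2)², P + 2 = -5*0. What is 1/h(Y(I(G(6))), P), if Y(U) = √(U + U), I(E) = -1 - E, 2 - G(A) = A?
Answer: 3/(2 - √6)² ≈ 14.848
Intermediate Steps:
G(A) = 2 - A
Y(U) = √2*√U (Y(U) = √(2*U) = √2*√U)
P = -2 (P = -2 - 5*0 = -2 + 0 = -2)
h(r, u) = (-2 + r)²/3 (h(r, u) = (r - 2)²/3 = (-2 + r)²/3)
1/h(Y(I(G(6))), P) = 1/((-2 + √2*√(-1 - (2 - 1*6)))²/3) = 1/((-2 + √2*√(-1 - (2 - 6)))²/3) = 1/((-2 + √2*√(-1 - 1*(-4)))²/3) = 1/((-2 + √2*√(-1 + 4))²/3) = 1/((-2 + √2*√3)²/3) = 1/((-2 + √6)²/3) = 3/(-2 + √6)²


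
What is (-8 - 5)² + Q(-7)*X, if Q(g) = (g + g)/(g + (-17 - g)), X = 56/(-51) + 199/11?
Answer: 1745215/9537 ≈ 182.99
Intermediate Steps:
X = 9533/561 (X = 56*(-1/51) + 199*(1/11) = -56/51 + 199/11 = 9533/561 ≈ 16.993)
Q(g) = -2*g/17 (Q(g) = (2*g)/(-17) = (2*g)*(-1/17) = -2*g/17)
(-8 - 5)² + Q(-7)*X = (-8 - 5)² - 2/17*(-7)*(9533/561) = (-13)² + (14/17)*(9533/561) = 169 + 133462/9537 = 1745215/9537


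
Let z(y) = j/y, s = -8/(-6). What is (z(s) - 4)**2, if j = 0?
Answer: 16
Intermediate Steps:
s = 4/3 (s = -8*(-1/6) = 4/3 ≈ 1.3333)
z(y) = 0 (z(y) = 0/y = 0)
(z(s) - 4)**2 = (0 - 4)**2 = (-4)**2 = 16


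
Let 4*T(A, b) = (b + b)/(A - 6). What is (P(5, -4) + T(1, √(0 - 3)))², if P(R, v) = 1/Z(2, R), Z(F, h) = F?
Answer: (5 - I*√3)²/100 ≈ 0.22 - 0.17321*I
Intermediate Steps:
T(A, b) = b/(2*(-6 + A)) (T(A, b) = ((b + b)/(A - 6))/4 = ((2*b)/(-6 + A))/4 = (2*b/(-6 + A))/4 = b/(2*(-6 + A)))
P(R, v) = ½ (P(R, v) = 1/2 = ½)
(P(5, -4) + T(1, √(0 - 3)))² = (½ + √(0 - 3)/(2*(-6 + 1)))² = (½ + (½)*√(-3)/(-5))² = (½ + (½)*(I*√3)*(-⅕))² = (½ - I*√3/10)²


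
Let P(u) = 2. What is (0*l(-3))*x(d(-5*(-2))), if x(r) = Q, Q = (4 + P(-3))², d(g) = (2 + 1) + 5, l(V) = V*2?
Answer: 0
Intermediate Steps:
l(V) = 2*V
d(g) = 8 (d(g) = 3 + 5 = 8)
Q = 36 (Q = (4 + 2)² = 6² = 36)
x(r) = 36
(0*l(-3))*x(d(-5*(-2))) = (0*(2*(-3)))*36 = (0*(-6))*36 = 0*36 = 0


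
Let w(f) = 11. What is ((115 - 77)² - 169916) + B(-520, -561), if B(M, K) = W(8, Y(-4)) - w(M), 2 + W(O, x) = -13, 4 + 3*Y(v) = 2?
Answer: -168498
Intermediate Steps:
Y(v) = -⅔ (Y(v) = -4/3 + (⅓)*2 = -4/3 + ⅔ = -⅔)
W(O, x) = -15 (W(O, x) = -2 - 13 = -15)
B(M, K) = -26 (B(M, K) = -15 - 1*11 = -15 - 11 = -26)
((115 - 77)² - 169916) + B(-520, -561) = ((115 - 77)² - 169916) - 26 = (38² - 169916) - 26 = (1444 - 169916) - 26 = -168472 - 26 = -168498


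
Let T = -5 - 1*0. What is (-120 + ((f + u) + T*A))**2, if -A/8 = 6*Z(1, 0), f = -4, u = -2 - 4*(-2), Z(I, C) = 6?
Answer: 1747684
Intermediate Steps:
T = -5 (T = -5 + 0 = -5)
u = 6 (u = -2 + 8 = 6)
A = -288 (A = -48*6 = -8*36 = -288)
(-120 + ((f + u) + T*A))**2 = (-120 + ((-4 + 6) - 5*(-288)))**2 = (-120 + (2 + 1440))**2 = (-120 + 1442)**2 = 1322**2 = 1747684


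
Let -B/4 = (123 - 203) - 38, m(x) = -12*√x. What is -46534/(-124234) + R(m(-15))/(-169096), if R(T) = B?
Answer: 488129676/1312967029 ≈ 0.37178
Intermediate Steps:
B = 472 (B = -4*((123 - 203) - 38) = -4*(-80 - 38) = -4*(-118) = 472)
R(T) = 472
-46534/(-124234) + R(m(-15))/(-169096) = -46534/(-124234) + 472/(-169096) = -46534*(-1/124234) + 472*(-1/169096) = 23267/62117 - 59/21137 = 488129676/1312967029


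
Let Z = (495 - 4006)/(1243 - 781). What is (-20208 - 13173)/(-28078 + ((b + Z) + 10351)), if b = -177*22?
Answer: 15422022/9992413 ≈ 1.5434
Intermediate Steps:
Z = -3511/462 ≈ -7.5996
b = -3894
(-20208 - 13173)/(-28078 + ((b + Z) + 10351)) = (-20208 - 13173)/(-28078 + ((-3894 - 3511/462) + 10351)) = -33381/(-28078 + (-1802539/462 + 10351)) = -33381/(-28078 + 2979623/462) = -33381/(-9992413/462) = -33381*(-462/9992413) = 15422022/9992413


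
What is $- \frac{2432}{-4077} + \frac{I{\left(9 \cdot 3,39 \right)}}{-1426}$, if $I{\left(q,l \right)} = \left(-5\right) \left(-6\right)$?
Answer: $\frac{1672861}{2906901} \approx 0.57548$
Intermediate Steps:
$I{\left(q,l \right)} = 30$
$- \frac{2432}{-4077} + \frac{I{\left(9 \cdot 3,39 \right)}}{-1426} = - \frac{2432}{-4077} + \frac{30}{-1426} = \left(-2432\right) \left(- \frac{1}{4077}\right) + 30 \left(- \frac{1}{1426}\right) = \frac{2432}{4077} - \frac{15}{713} = \frac{1672861}{2906901}$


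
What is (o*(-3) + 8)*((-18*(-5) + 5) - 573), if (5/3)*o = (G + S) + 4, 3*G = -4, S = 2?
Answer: 956/5 ≈ 191.20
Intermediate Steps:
G = -4/3 (G = (⅓)*(-4) = -4/3 ≈ -1.3333)
o = 14/5 (o = 3*((-4/3 + 2) + 4)/5 = 3*(⅔ + 4)/5 = (⅗)*(14/3) = 14/5 ≈ 2.8000)
(o*(-3) + 8)*((-18*(-5) + 5) - 573) = ((14/5)*(-3) + 8)*((-18*(-5) + 5) - 573) = (-42/5 + 8)*((90 + 5) - 573) = -2*(95 - 573)/5 = -⅖*(-478) = 956/5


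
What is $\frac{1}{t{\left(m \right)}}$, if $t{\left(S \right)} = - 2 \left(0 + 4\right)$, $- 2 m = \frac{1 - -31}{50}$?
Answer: $- \frac{1}{8} \approx -0.125$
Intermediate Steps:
$m = - \frac{8}{25}$ ($m = - \frac{\left(1 - -31\right) \frac{1}{50}}{2} = - \frac{\left(1 + 31\right) \frac{1}{50}}{2} = - \frac{32 \cdot \frac{1}{50}}{2} = \left(- \frac{1}{2}\right) \frac{16}{25} = - \frac{8}{25} \approx -0.32$)
$t{\left(S \right)} = -8$ ($t{\left(S \right)} = \left(-2\right) 4 = -8$)
$\frac{1}{t{\left(m \right)}} = \frac{1}{-8} = - \frac{1}{8}$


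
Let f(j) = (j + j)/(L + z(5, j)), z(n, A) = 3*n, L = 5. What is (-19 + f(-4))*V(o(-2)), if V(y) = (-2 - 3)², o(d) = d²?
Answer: -485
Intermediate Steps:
f(j) = j/10 (f(j) = (j + j)/(5 + 3*5) = (2*j)/(5 + 15) = (2*j)/20 = (2*j)*(1/20) = j/10)
V(y) = 25 (V(y) = (-5)² = 25)
(-19 + f(-4))*V(o(-2)) = (-19 + (⅒)*(-4))*25 = (-19 - ⅖)*25 = -97/5*25 = -485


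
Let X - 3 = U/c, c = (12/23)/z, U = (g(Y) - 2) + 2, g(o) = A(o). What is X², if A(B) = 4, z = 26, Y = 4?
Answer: 368449/9 ≈ 40939.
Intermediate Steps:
g(o) = 4
U = 4 (U = (4 - 2) + 2 = 2 + 2 = 4)
c = 6/299 (c = (12/23)/26 = (12*(1/23))*(1/26) = (12/23)*(1/26) = 6/299 ≈ 0.020067)
X = 607/3 (X = 3 + 4/(6/299) = 3 + 4*(299/6) = 3 + 598/3 = 607/3 ≈ 202.33)
X² = (607/3)² = 368449/9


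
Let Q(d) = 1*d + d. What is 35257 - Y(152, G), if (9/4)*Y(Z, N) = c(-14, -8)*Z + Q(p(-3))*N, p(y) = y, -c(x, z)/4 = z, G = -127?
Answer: 294809/9 ≈ 32757.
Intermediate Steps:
c(x, z) = -4*z
Q(d) = 2*d (Q(d) = d + d = 2*d)
Y(Z, N) = -8*N/3 + 128*Z/9 (Y(Z, N) = 4*((-4*(-8))*Z + (2*(-3))*N)/9 = 4*(32*Z - 6*N)/9 = 4*(-6*N + 32*Z)/9 = -8*N/3 + 128*Z/9)
35257 - Y(152, G) = 35257 - (-8/3*(-127) + (128/9)*152) = 35257 - (1016/3 + 19456/9) = 35257 - 1*22504/9 = 35257 - 22504/9 = 294809/9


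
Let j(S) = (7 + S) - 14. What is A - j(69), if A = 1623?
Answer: 1561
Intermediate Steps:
j(S) = -7 + S
A - j(69) = 1623 - (-7 + 69) = 1623 - 1*62 = 1623 - 62 = 1561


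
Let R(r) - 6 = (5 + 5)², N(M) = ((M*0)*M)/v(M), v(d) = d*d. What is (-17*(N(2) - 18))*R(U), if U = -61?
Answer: 32436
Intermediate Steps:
v(d) = d²
N(M) = 0 (N(M) = ((M*0)*M)/(M²) = (0*M)/M² = 0/M² = 0)
R(r) = 106 (R(r) = 6 + (5 + 5)² = 6 + 10² = 6 + 100 = 106)
(-17*(N(2) - 18))*R(U) = -17*(0 - 18)*106 = -17*(-18)*106 = 306*106 = 32436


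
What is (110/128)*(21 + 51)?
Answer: 495/8 ≈ 61.875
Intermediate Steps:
(110/128)*(21 + 51) = (110*(1/128))*72 = (55/64)*72 = 495/8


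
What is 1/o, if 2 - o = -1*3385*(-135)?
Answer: -1/456973 ≈ -2.1883e-6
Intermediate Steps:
o = -456973 (o = 2 - (-1*3385)*(-135) = 2 - (-3385)*(-135) = 2 - 1*456975 = 2 - 456975 = -456973)
1/o = 1/(-456973) = -1/456973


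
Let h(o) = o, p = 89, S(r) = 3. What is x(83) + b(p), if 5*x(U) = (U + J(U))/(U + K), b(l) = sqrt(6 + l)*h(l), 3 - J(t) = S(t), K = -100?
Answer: -83/85 + 89*sqrt(95) ≈ 866.49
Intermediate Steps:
J(t) = 0 (J(t) = 3 - 1*3 = 3 - 3 = 0)
b(l) = l*sqrt(6 + l) (b(l) = sqrt(6 + l)*l = l*sqrt(6 + l))
x(U) = U/(5*(-100 + U)) (x(U) = ((U + 0)/(U - 100))/5 = (U/(-100 + U))/5 = U/(5*(-100 + U)))
x(83) + b(p) = (1/5)*83/(-100 + 83) + 89*sqrt(6 + 89) = (1/5)*83/(-17) + 89*sqrt(95) = (1/5)*83*(-1/17) + 89*sqrt(95) = -83/85 + 89*sqrt(95)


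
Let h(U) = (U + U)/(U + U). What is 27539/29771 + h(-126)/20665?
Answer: 569123206/615217715 ≈ 0.92508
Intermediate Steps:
h(U) = 1 (h(U) = (2*U)/((2*U)) = (2*U)*(1/(2*U)) = 1)
27539/29771 + h(-126)/20665 = 27539/29771 + 1/20665 = 569123206/615217715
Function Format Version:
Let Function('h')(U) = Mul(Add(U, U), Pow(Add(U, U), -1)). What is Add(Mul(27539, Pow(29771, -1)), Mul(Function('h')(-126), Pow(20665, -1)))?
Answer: Rational(569123206, 615217715) ≈ 0.92508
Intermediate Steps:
Function('h')(U) = 1 (Function('h')(U) = Mul(Mul(2, U), Pow(Mul(2, U), -1)) = Mul(Mul(2, U), Mul(Rational(1, 2), Pow(U, -1))) = 1)
Add(Mul(27539, Pow(29771, -1)), Mul(Function('h')(-126), Pow(20665, -1))) = Add(Mul(27539, Pow(29771, -1)), Mul(1, Pow(20665, -1))) = Add(Mul(27539, Rational(1, 29771)), Mul(1, Rational(1, 20665))) = Add(Rational(27539, 29771), Rational(1, 20665)) = Rational(569123206, 615217715)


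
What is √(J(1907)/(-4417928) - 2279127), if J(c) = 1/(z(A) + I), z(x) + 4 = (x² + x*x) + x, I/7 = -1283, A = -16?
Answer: I*√801417588432796438169311934/18751895396 ≈ 1509.7*I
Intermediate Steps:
I = -8981 (I = 7*(-1283) = -8981)
z(x) = -4 + x + 2*x² (z(x) = -4 + ((x² + x*x) + x) = -4 + ((x² + x²) + x) = -4 + (2*x² + x) = -4 + (x + 2*x²) = -4 + x + 2*x²)
J(c) = -1/8489 (J(c) = 1/((-4 - 16 + 2*(-16)²) - 8981) = 1/((-4 - 16 + 2*256) - 8981) = 1/((-4 - 16 + 512) - 8981) = 1/(492 - 8981) = 1/(-8489) = -1/8489)
√(J(1907)/(-4417928) - 2279127) = √(-1/8489/(-4417928) - 2279127) = √(-1/8489*(-1/4417928) - 2279127) = √(1/37503790792 - 2279127) = √(-85475902196398583/37503790792) = I*√801417588432796438169311934/18751895396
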